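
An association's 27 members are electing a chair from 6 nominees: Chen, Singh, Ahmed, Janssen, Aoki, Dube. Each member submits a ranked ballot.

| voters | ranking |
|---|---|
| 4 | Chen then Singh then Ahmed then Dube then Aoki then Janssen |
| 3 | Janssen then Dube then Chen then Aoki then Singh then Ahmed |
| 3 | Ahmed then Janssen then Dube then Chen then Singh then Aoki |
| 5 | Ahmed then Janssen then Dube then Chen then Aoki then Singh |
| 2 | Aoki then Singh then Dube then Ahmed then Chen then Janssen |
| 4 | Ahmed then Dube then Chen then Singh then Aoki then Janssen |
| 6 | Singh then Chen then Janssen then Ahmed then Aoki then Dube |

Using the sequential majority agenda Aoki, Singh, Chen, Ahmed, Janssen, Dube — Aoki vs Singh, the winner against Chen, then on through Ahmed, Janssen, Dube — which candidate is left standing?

Ahmed

Round 1: Aoki vs Singh — 10–17, Singh advances.
Round 2: Singh vs Chen — 8–19, Chen advances.
Round 3: Chen vs Ahmed — 13–14, Ahmed advances.
Round 4: Ahmed vs Janssen — 18–9, Ahmed advances.
Round 5: Ahmed vs Dube — 22–5, Ahmed advances.
Ahmed survives the agenda.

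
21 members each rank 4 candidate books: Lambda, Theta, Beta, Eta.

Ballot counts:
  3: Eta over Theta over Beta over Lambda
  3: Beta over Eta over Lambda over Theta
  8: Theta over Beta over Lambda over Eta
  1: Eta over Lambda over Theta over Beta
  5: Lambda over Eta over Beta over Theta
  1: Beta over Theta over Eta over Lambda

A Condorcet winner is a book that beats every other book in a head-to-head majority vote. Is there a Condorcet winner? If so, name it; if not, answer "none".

none

Head-to-head results (21 members):
Lambda vs Theta: Theta wins 12–9.
Lambda vs Beta: Beta, 15–6.
Lambda–Eta: Lambda 13–8.
Theta–Beta: Theta 12–9.
Theta–Eta: Eta 12–9.
Beta vs Eta: Beta wins 12–9.
Each book drops at least one matchup (Lambda loses to Theta; Theta loses to Eta; Beta loses to Theta; Eta loses to Lambda); the cycle Lambda beats Eta beats Theta beats Lambda rules out a Condorcet winner.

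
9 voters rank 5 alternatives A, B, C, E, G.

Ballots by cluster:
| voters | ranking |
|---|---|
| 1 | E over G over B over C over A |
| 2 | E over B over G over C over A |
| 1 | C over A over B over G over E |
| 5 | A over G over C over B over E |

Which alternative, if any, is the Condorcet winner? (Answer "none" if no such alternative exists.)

A

Head-to-head results (9 voters):
A vs B: A preferred on 1+5 = 6 ballots; A wins 6–3.
A vs C: 5 to 4, A.
A vs E: A is ranked higher on 1+5 = 6 ballots, E on 3. A wins 6–3.
A vs G: 6 to 3, A.
B vs C: B preferred on 1+2 = 3 ballots; C wins 6–3.
B vs E: 1+5 = 6 for B, 3 for E — B by 6–3.
B vs G: B is ranked higher on 2+1 = 3 ballots, G on 6. G wins 6–3.
C vs E: C preferred on 1+5 = 6 ballots; C wins 6–3.
C vs G: 1 to 8, G.
E vs G: E is ranked higher on 1+2 = 3 ballots, G on 6. G wins 6–3.
A defeats every rival head-to-head and is the Condorcet winner.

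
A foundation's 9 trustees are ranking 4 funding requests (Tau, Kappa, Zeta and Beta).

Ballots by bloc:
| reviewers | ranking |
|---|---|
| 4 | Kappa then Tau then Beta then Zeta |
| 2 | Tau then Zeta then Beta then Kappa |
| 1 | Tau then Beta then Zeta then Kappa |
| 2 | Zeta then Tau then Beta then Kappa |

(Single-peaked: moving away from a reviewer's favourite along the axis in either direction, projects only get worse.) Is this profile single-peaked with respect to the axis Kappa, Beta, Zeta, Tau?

no

Axis positions: Kappa=1, Beta=2, Zeta=3, Tau=4.
Bloc 1: ranking walks positions 1-4-2-3; Tau is ranked above Beta even though Beta lies between Tau and the peak Kappa on the axis — preferences dip and rise again. Not single-peaked.
Bloc 2 (peak Tau at position 4): ranking walks positions 4-3-2-1, expanding outward from the peak — single-peaked.
Bloc 3: ranking walks positions 4-2-3-1; Beta is ranked above Zeta even though Zeta lies between Beta and the peak Tau on the axis — preferences dip and rise again. Not single-peaked.
Bloc 4 (peak Zeta at position 3): ranking walks positions 3-4-2-1, expanding outward from the peak — single-peaked.
Bloc 1 violates single-peakedness, so the profile is not single-peaked on this axis.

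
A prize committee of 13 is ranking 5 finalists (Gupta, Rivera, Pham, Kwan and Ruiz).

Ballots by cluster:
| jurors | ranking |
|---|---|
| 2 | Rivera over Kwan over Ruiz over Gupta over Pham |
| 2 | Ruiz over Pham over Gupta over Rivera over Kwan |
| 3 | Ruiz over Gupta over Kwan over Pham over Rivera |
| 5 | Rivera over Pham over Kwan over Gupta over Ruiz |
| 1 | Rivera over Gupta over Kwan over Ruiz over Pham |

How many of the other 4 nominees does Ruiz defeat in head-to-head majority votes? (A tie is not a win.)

2

Ruiz against each rival (13 jurors):
Ruiz vs Gupta: Ruiz wins 7–6.
Ruiz vs Rivera: 2+3 = 5 for Ruiz, 8 for Rivera — Rivera by 8–5.
Ruiz vs Pham: Ruiz is ranked higher on 2+2+3+1 = 8 ballots, Pham on 5. Ruiz wins 8–5.
Ruiz vs Kwan: Kwan wins 8–5.
Ruiz beats Gupta, Pham; loses to Rivera, Kwan — 2 pairwise wins.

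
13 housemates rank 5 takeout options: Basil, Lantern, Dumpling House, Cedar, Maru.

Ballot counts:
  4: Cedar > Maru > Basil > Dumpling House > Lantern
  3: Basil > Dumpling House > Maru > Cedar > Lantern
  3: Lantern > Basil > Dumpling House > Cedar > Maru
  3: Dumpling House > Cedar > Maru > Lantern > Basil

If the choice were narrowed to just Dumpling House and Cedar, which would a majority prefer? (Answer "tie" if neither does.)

Dumpling House

Ballots ranking Dumpling House above Cedar: 3 + 3 + 3 = 9.
Ballots ranking Cedar above Dumpling House: 13 − 9 = 4.
Dumpling House wins the head-to-head 9–4.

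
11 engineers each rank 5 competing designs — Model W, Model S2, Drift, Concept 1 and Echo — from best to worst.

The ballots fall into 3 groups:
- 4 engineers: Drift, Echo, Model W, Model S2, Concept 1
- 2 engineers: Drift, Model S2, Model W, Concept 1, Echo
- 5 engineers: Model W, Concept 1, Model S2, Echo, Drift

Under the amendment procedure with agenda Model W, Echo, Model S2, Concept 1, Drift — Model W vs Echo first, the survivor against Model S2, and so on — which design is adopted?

Round 1: Model W vs Echo — 7–4, Model W advances.
Round 2: Model W vs Model S2 — 9–2, Model W advances.
Round 3: Model W vs Concept 1 — 11–0, Model W advances.
Round 4: Model W vs Drift — 5–6, Drift advances.
The agenda winner is Drift.

Drift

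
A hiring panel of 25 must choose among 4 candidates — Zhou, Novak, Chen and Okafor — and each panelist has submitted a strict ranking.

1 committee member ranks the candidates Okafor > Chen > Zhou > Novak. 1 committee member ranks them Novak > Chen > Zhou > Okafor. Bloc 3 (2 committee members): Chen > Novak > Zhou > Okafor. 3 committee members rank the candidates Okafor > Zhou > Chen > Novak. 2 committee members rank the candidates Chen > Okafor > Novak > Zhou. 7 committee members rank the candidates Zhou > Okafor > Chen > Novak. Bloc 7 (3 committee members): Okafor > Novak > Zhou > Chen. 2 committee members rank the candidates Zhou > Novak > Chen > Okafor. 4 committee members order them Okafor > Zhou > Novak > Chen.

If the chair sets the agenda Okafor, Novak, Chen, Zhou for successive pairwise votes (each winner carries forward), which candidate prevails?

Okafor

Round 1: Okafor vs Novak — 20–5, Okafor advances.
Round 2: Okafor vs Chen — 18–7, Okafor advances.
Round 3: Okafor vs Zhou — 13–12, Okafor advances.
The agenda winner is Okafor.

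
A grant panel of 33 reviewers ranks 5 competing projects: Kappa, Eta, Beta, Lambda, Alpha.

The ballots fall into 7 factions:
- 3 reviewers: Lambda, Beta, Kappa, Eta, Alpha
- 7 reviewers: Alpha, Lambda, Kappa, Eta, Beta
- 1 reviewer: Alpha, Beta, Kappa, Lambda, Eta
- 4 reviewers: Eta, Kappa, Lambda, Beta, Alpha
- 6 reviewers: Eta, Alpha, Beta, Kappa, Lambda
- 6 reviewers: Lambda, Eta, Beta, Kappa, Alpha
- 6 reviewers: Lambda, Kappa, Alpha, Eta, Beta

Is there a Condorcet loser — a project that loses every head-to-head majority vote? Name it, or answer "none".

Pairwise majorities:
Kappa vs Eta: 17 to 16, Kappa.
Kappa vs Beta: Kappa, 17–16.
Kappa vs Lambda: 1+4+6 = 11 for Kappa, 22 for Lambda — Lambda by 22–11.
Kappa vs Alpha: 19 to 14, Kappa.
Eta vs Beta: Eta is ranked higher on 7+4+6+6+6 = 29 ballots, Beta on 4. Eta wins 29–4.
Eta–Lambda: Lambda 23–10.
Eta–Alpha: Eta 19–14.
Beta vs Lambda: Beta is ranked higher on 1+6 = 7 ballots, Lambda on 26. Lambda wins 26–7.
Beta vs Alpha: Alpha, 20–13.
Lambda–Alpha: Lambda 19–14.
Only Beta has no wins; Beta is the Condorcet loser.

Beta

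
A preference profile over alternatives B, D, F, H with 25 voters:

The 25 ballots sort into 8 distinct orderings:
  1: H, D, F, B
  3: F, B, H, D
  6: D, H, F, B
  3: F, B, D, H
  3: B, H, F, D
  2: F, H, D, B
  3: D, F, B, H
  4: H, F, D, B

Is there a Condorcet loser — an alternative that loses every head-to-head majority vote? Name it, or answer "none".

B

Head-to-head results (25 voters):
B–D: D 16–9.
B vs F: F wins 22–3.
B vs H: B is ranked higher on 3+3+3+3 = 12 ballots, H on 13. H wins 13–12.
D vs F: D preferred on 1+6+3 = 10 ballots; F wins 15–10.
D vs H: H wins 13–12.
F vs H: H wins 14–11.
B loses to every other alternative — it is the Condorcet loser.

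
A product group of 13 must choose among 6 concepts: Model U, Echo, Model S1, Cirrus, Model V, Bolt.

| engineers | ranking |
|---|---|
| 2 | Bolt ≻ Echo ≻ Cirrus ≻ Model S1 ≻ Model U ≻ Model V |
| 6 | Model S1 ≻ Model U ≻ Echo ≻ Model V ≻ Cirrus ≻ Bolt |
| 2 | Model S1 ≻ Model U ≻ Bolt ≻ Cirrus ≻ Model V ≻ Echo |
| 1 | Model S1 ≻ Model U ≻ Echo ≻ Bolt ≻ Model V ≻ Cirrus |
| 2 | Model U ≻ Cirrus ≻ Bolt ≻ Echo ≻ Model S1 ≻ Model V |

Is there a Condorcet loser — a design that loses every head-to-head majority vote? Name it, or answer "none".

none

Pairwise majorities:
Model U vs Echo: 6+2+1+2 = 11 for Model U, 2 for Echo — Model U by 11–2.
Model U vs Model S1: 2 for Model U, 11 for Model S1 — Model S1 by 11–2.
Model U–Cirrus: Model U 11–2.
Model U–Model V: Model U 13–0.
Model U vs Bolt: Model U wins 11–2.
Echo vs Model S1: Echo is ranked higher on 2+2 = 4 ballots, Model S1 on 9. Model S1 wins 9–4.
Echo vs Cirrus: Echo wins 9–4.
Echo vs Model V: 11 to 2, Echo.
Echo vs Bolt: Echo wins 7–6.
Model S1–Cirrus: Model S1 9–4.
Model S1 vs Model V: Model S1 preferred on 2+6+2+1+2 = 13 ballots; Model S1 wins 13–0.
Model S1–Bolt: Model S1 9–4.
Cirrus vs Model V: Cirrus is ranked higher on 2+2+2 = 6 ballots, Model V on 7. Model V wins 7–6.
Cirrus vs Bolt: 6+2 = 8 for Cirrus, 5 for Bolt — Cirrus by 8–5.
Model V vs Bolt: Model V preferred on 6 ballots; Bolt wins 7–6.
Each design has at least one pairwise win (Model U beats Echo; Echo beats Cirrus; Model S1 beats Model U; Cirrus beats Bolt; Model V beats Cirrus; Bolt beats Model V) — no Condorcet loser.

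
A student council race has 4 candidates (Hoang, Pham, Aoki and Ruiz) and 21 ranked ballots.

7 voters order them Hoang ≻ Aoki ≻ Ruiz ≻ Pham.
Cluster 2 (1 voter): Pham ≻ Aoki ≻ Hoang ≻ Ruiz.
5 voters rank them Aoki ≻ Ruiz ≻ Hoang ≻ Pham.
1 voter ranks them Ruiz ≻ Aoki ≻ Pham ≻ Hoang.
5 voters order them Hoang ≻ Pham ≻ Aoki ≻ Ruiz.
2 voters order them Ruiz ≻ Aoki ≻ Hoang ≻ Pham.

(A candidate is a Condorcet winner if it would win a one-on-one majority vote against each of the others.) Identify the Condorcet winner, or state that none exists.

Pairwise majorities:
Hoang–Pham: Hoang 19–2.
Hoang vs Aoki: Hoang preferred on 7+5 = 12 ballots; Hoang wins 12–9.
Hoang vs Ruiz: Hoang is ranked higher on 7+1+5 = 13 ballots, Ruiz on 8. Hoang wins 13–8.
Pham vs Aoki: Pham is ranked higher on 1+5 = 6 ballots, Aoki on 15. Aoki wins 15–6.
Pham–Ruiz: Ruiz 15–6.
Aoki–Ruiz: Aoki 18–3.
Only Hoang has no losses; Hoang is the Condorcet winner.

Hoang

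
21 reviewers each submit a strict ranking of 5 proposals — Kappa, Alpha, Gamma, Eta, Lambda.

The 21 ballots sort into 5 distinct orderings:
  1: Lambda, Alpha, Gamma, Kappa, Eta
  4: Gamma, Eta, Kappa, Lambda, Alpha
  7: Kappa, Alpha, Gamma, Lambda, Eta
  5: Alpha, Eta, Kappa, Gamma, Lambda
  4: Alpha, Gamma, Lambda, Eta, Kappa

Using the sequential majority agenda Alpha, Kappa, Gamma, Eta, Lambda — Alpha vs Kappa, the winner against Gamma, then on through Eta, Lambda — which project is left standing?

Lambda

Round 1: Alpha vs Kappa — 10–11, Kappa advances.
Round 2: Kappa vs Gamma — 12–9, Kappa advances.
Round 3: Kappa vs Eta — 8–13, Eta advances.
Round 4: Eta vs Lambda — 9–12, Lambda advances.
Lambda survives the agenda.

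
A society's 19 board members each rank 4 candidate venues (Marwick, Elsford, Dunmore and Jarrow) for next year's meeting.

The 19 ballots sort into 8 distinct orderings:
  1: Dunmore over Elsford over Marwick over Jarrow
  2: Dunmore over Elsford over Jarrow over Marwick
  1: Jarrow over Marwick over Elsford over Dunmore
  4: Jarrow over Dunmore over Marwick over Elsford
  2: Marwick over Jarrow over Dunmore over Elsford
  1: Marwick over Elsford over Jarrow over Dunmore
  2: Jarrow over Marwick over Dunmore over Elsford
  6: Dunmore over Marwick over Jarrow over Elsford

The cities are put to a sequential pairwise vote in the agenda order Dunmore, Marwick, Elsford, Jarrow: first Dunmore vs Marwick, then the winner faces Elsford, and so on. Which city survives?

Round 1: Dunmore vs Marwick — 13–6, Dunmore advances.
Round 2: Dunmore vs Elsford — 17–2, Dunmore advances.
Round 3: Dunmore vs Jarrow — 9–10, Jarrow advances.
The agenda winner is Jarrow.

Jarrow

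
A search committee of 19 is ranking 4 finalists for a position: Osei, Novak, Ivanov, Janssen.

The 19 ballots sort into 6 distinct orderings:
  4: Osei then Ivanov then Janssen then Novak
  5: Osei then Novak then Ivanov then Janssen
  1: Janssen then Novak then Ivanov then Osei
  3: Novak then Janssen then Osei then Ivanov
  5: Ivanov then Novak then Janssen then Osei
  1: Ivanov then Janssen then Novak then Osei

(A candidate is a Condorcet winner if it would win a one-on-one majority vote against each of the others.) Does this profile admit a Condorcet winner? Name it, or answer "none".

Pairwise majorities:
Osei vs Novak: Novak wins 10–9.
Osei vs Ivanov: 12 to 7, Osei.
Osei vs Janssen: Janssen, 10–9.
Novak vs Ivanov: 9 to 10, Ivanov.
Novak vs Janssen: Novak wins 13–6.
Ivanov vs Janssen: Ivanov, 15–4.
Every candidate loses at least once (Osei loses to Novak; Novak loses to Ivanov; Ivanov loses to Osei; Janssen loses to Novak). The majority relation contains the cycle Osei beats Ivanov beats Novak beats Osei, so there is no Condorcet winner.

none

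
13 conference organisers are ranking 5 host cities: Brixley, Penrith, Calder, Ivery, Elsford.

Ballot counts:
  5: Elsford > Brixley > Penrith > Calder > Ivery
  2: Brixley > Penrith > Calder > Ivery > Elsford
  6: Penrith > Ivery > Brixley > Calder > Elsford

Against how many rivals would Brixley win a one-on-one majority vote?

Brixley against each rival (13 organisers):
Brixley vs Penrith: Brixley, 7–6.
Brixley–Calder: Brixley 13–0.
Brixley vs Ivery: Brixley wins 7–6.
Brixley vs Elsford: 2+6 = 8 for Brixley, 5 for Elsford — Brixley by 8–5.
Brixley beats Penrith, Calder, Ivery, Elsford — 4 pairwise wins.

4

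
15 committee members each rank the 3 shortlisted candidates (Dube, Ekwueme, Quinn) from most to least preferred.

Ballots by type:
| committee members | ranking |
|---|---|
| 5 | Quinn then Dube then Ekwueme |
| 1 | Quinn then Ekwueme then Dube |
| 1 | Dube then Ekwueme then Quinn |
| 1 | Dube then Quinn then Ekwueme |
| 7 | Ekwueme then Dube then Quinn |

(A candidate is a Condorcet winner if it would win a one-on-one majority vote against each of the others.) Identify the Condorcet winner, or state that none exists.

Head-to-head results (15 committee members):
Dube vs Ekwueme: Ekwueme wins 8–7.
Dube–Quinn: Dube 9–6.
Ekwueme vs Quinn: Ekwueme wins 8–7.
Ekwueme beats each of Dube, Quinn — Ekwueme is the Condorcet winner.

Ekwueme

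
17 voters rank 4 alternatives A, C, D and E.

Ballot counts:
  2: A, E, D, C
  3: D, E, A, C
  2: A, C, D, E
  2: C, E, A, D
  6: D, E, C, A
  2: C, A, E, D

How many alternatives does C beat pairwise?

C against each rival (17 voters):
C vs A: C, 10–7.
C vs D: 6 to 11, D.
C vs E: E, 11–6.
C beats A; loses to D, E — 1 pairwise win.

1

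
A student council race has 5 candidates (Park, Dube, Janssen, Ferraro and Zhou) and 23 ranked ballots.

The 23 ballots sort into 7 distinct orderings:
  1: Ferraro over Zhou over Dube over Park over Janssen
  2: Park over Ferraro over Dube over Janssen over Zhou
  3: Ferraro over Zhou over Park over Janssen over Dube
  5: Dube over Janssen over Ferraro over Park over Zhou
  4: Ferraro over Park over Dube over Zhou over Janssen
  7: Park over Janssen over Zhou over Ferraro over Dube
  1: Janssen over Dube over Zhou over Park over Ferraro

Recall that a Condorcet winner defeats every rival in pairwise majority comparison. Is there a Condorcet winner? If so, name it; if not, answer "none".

none

Head-to-head results (23 voters):
Park vs Dube: Park preferred on 2+3+4+7 = 16 ballots; Park wins 16–7.
Park vs Janssen: Park is ranked higher on 1+2+3+4+7 = 17 ballots, Janssen on 6. Park wins 17–6.
Park vs Ferraro: Park preferred on 2+7+1 = 10 ballots; Ferraro wins 13–10.
Park vs Zhou: Park preferred on 2+5+4+7 = 18 ballots; Park wins 18–5.
Dube vs Janssen: Dube is ranked higher on 1+2+5+4 = 12 ballots, Janssen on 11. Dube wins 12–11.
Dube vs Ferraro: 5+1 = 6 for Dube, 17 for Ferraro — Ferraro by 17–6.
Dube vs Zhou: Dube is ranked higher on 2+5+4+1 = 12 ballots, Zhou on 11. Dube wins 12–11.
Janssen vs Ferraro: 13 to 10, Janssen.
Janssen vs Zhou: 2+5+7+1 = 15 for Janssen, 8 for Zhou — Janssen by 15–8.
Ferraro vs Zhou: Ferraro preferred on 1+2+3+5+4 = 15 ballots; Ferraro wins 15–8.
Every candidate loses at least once (Park loses to Ferraro; Dube loses to Park; Janssen loses to Park; Ferraro loses to Janssen; Zhou loses to Park). The majority relation contains the cycle Park beats Janssen beats Ferraro beats Park, so there is no Condorcet winner.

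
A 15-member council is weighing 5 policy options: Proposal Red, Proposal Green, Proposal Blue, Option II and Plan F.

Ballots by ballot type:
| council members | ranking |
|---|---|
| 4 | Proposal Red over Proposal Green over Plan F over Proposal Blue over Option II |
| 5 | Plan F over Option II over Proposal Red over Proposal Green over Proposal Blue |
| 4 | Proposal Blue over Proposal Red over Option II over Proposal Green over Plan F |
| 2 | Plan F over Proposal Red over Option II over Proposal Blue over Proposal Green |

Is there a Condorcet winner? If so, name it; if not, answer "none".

Proposal Red

Pairwise majorities:
Proposal Red vs Proposal Green: Proposal Red is ranked higher on 4+5+4+2 = 15 ballots, Proposal Green on 0. Proposal Red wins 15–0.
Proposal Red vs Proposal Blue: Proposal Red is ranked higher on 4+5+2 = 11 ballots, Proposal Blue on 4. Proposal Red wins 11–4.
Proposal Red vs Option II: Proposal Red preferred on 4+4+2 = 10 ballots; Proposal Red wins 10–5.
Proposal Red vs Plan F: Proposal Red preferred on 4+4 = 8 ballots; Proposal Red wins 8–7.
Proposal Green vs Proposal Blue: 4+5 = 9 for Proposal Green, 6 for Proposal Blue — Proposal Green by 9–6.
Proposal Green vs Option II: 4 for Proposal Green, 11 for Option II — Option II by 11–4.
Proposal Green vs Plan F: Proposal Green is ranked higher on 4+4 = 8 ballots, Plan F on 7. Proposal Green wins 8–7.
Proposal Blue vs Option II: 4+4 = 8 for Proposal Blue, 7 for Option II — Proposal Blue by 8–7.
Proposal Blue vs Plan F: 4 for Proposal Blue, 11 for Plan F — Plan F by 11–4.
Option II vs Plan F: 4 to 11, Plan F.
Only Proposal Red has no losses; Proposal Red is the Condorcet winner.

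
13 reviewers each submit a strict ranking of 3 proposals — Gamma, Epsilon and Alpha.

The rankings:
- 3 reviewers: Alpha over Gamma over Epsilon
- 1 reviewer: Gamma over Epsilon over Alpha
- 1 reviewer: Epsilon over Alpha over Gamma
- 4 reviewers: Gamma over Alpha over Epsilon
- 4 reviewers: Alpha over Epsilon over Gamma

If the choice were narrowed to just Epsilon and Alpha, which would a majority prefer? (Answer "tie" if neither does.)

Ballots ranking Epsilon above Alpha: 1 + 1 = 2.
Ballots ranking Alpha above Epsilon: 13 − 2 = 11.
Alpha wins the head-to-head 11–2.

Alpha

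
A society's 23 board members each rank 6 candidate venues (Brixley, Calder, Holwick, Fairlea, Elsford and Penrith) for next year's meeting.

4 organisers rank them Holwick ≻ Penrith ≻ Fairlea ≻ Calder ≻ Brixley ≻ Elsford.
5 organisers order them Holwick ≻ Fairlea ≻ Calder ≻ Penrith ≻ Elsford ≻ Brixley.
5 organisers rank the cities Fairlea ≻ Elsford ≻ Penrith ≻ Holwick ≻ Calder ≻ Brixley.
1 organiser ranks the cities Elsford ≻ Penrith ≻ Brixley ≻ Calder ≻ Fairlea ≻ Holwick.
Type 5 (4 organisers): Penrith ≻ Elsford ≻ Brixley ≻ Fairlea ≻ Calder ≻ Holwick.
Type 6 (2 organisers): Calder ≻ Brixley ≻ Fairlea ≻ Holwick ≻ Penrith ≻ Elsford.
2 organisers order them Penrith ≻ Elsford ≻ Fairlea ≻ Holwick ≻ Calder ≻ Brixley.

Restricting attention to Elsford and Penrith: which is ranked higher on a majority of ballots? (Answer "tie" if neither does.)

Ballots ranking Elsford above Penrith: 5 + 1 = 6.
Ballots ranking Penrith above Elsford: 23 − 6 = 17.
Penrith wins the head-to-head 17–6.

Penrith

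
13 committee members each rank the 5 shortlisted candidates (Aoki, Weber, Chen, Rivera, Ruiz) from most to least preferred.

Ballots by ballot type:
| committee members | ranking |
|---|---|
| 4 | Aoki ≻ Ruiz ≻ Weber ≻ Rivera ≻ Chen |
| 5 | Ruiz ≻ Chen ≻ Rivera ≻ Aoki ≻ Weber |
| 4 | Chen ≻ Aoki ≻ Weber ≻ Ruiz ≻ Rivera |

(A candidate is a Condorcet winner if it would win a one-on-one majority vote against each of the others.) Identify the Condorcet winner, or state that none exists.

none

Head-to-head results (13 committee members):
Aoki vs Weber: 4+5+4 = 13 for Aoki, 0 for Weber — Aoki by 13–0.
Aoki vs Chen: 4 to 9, Chen.
Aoki vs Rivera: Aoki is ranked higher on 4+4 = 8 ballots, Rivera on 5. Aoki wins 8–5.
Aoki vs Ruiz: Aoki preferred on 4+4 = 8 ballots; Aoki wins 8–5.
Weber vs Chen: 4 to 9, Chen.
Weber vs Rivera: Weber preferred on 4+4 = 8 ballots; Weber wins 8–5.
Weber vs Ruiz: Weber is ranked higher on 4 ballots, Ruiz on 9. Ruiz wins 9–4.
Chen vs Rivera: Chen preferred on 5+4 = 9 ballots; Chen wins 9–4.
Chen vs Ruiz: Chen is ranked higher on 4 ballots, Ruiz on 9. Ruiz wins 9–4.
Rivera vs Ruiz: 0 for Rivera, 13 for Ruiz — Ruiz by 13–0.
Each candidate drops at least one matchup (Aoki loses to Chen; Weber loses to Aoki; Chen loses to Ruiz; Rivera loses to Aoki; Ruiz loses to Aoki); the cycle Aoki beats Ruiz beats Chen beats Aoki rules out a Condorcet winner.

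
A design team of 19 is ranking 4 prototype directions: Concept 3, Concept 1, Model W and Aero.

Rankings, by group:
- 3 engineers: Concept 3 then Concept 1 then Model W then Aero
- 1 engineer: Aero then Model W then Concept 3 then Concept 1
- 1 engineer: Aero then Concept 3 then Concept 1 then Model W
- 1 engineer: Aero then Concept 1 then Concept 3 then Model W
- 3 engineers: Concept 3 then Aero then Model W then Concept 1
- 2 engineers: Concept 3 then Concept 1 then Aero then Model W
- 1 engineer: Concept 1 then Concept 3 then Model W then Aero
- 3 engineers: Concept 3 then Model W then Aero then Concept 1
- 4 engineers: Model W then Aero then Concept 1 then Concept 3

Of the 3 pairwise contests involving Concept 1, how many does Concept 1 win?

Concept 1 against each rival (19 engineers):
Concept 1 vs Concept 3: Concept 3 wins 13–6.
Concept 1 vs Model W: Model W, 11–8.
Concept 1 vs Aero: Aero, 13–6.
Concept 1 beats no one; loses to Concept 3, Model W, Aero — 0 pairwise wins.

0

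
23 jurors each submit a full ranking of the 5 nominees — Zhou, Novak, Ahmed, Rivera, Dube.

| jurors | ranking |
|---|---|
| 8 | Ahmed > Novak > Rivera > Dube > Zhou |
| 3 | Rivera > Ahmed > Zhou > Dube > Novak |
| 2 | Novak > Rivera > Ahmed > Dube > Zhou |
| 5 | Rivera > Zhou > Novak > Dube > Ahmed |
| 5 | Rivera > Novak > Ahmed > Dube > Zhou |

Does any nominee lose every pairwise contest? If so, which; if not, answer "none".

Head-to-head results (23 jurors):
Zhou vs Novak: Novak wins 15–8.
Zhou vs Ahmed: Ahmed wins 18–5.
Zhou vs Rivera: 0 for Zhou, 23 for Rivera — Rivera by 23–0.
Zhou vs Dube: Dube, 15–8.
Novak vs Ahmed: Novak is ranked higher on 2+5+5 = 12 ballots, Ahmed on 11. Novak wins 12–11.
Novak vs Rivera: Novak preferred on 8+2 = 10 ballots; Rivera wins 13–10.
Novak vs Dube: Novak, 20–3.
Ahmed vs Rivera: Ahmed is ranked higher on 8 ballots, Rivera on 15. Rivera wins 15–8.
Ahmed vs Dube: 18 to 5, Ahmed.
Rivera vs Dube: Rivera wins 23–0.
Zhou is beaten in every head-to-head and is the Condorcet loser.

Zhou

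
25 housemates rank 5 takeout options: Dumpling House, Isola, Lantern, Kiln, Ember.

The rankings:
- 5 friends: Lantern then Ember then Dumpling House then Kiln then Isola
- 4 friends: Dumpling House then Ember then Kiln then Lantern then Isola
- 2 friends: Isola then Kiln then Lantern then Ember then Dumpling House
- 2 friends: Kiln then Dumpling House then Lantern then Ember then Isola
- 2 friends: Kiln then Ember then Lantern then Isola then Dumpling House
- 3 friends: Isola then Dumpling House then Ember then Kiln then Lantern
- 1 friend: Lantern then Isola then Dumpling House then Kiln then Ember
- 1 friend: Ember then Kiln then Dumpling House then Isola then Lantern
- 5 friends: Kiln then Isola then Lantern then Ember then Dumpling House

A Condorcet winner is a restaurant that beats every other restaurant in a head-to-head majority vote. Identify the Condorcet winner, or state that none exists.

Head-to-head results (25 friends):
Dumpling House vs Isola: 5+4+2+1 = 12 for Dumpling House, 13 for Isola — Isola by 13–12.
Dumpling House vs Lantern: 10 to 15, Lantern.
Dumpling House vs Kiln: Dumpling House preferred on 5+4+3+1 = 13 ballots; Dumpling House wins 13–12.
Dumpling House–Ember: Ember 15–10.
Isola vs Lantern: Lantern wins 14–11.
Isola vs Kiln: Isola is ranked higher on 2+3+1 = 6 ballots, Kiln on 19. Kiln wins 19–6.
Isola vs Ember: Ember wins 14–11.
Lantern vs Kiln: Kiln, 19–6.
Lantern–Ember: Lantern 15–10.
Kiln vs Ember: Ember wins 13–12.
Every restaurant loses at least once (Dumpling House loses to Isola; Isola loses to Lantern; Lantern loses to Kiln; Kiln loses to Dumpling House; Ember loses to Lantern). The majority relation contains the cycle Dumpling House → Kiln → Isola → Dumpling House, so there is no Condorcet winner.

none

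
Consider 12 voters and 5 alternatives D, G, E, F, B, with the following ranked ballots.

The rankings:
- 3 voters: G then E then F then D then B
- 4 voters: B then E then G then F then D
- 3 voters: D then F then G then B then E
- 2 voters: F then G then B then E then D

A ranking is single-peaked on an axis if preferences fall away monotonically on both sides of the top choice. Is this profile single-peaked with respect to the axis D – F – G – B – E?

Axis positions: D=1, F=2, G=3, B=4, E=5.
Bloc 1: ranking walks positions 3-5-2-1-4; E is ranked above B even though B lies between E and the peak G on the axis — preferences dip and rise again. Not single-peaked.
Bloc 2 (peak B at position 4): ranking walks positions 4-5-3-2-1, expanding outward from the peak — single-peaked.
Bloc 3 (peak D at position 1): ranking walks positions 1-2-3-4-5, expanding outward from the peak — single-peaked.
Bloc 4 (peak F at position 2): ranking walks positions 2-3-4-5-1, expanding outward from the peak — single-peaked.
Bloc 1 violates single-peakedness, so the profile is not single-peaked on this axis.

no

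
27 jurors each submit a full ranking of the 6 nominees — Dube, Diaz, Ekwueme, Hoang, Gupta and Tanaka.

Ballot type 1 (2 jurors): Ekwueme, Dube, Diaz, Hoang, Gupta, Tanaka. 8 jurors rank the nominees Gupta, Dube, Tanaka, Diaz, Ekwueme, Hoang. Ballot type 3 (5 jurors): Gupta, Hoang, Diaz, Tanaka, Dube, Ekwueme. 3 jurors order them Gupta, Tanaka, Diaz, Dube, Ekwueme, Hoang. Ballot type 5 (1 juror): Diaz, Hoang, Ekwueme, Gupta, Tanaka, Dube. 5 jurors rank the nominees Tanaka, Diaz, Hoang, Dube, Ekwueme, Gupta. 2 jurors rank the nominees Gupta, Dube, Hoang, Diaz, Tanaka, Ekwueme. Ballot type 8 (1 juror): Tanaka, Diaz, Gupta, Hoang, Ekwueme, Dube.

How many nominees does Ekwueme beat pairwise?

Ekwueme against each rival (27 jurors):
Ekwueme–Dube: Dube 23–4.
Ekwueme vs Diaz: 2 to 25, Diaz.
Ekwueme vs Hoang: Ekwueme is ranked higher on 2+8+3 = 13 ballots, Hoang on 14. Hoang wins 14–13.
Ekwueme vs Gupta: Ekwueme preferred on 2+1+5 = 8 ballots; Gupta wins 19–8.
Ekwueme vs Tanaka: Tanaka, 24–3.
Ekwueme beats no one; loses to Dube, Diaz, Hoang, Gupta, Tanaka — 0 pairwise wins.

0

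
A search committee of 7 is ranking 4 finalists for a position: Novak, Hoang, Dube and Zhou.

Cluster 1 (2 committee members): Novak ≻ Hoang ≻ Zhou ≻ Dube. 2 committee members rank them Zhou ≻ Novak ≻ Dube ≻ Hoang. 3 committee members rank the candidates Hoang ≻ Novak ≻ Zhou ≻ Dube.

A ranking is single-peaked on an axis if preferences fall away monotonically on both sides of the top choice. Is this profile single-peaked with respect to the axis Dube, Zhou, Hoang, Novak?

no

Axis positions: Dube=1, Zhou=2, Hoang=3, Novak=4.
Cluster 1 (peak Novak at position 4): ranking walks positions 4-3-2-1, expanding outward from the peak — single-peaked.
Cluster 2: ranking walks positions 2-4-1-3; Novak is ranked above Hoang even though Hoang lies between Novak and the peak Zhou on the axis — preferences dip and rise again. Not single-peaked.
Cluster 3 (peak Hoang at position 3): ranking walks positions 3-4-2-1, expanding outward from the peak — single-peaked.
Cluster 2 violates single-peakedness, so the profile is not single-peaked on this axis.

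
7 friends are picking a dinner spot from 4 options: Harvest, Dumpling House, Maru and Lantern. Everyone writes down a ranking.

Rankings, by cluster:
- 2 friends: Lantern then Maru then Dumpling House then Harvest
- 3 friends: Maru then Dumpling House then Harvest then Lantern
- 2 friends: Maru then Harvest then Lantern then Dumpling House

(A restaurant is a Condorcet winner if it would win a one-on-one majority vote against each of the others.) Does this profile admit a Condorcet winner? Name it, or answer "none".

Maru

Head-to-head results (7 friends):
Harvest vs Dumpling House: Harvest preferred on 2 ballots; Dumpling House wins 5–2.
Harvest vs Maru: Harvest is ranked higher on 0 ballots, Maru on 7. Maru wins 7–0.
Harvest vs Lantern: Harvest is ranked higher on 3+2 = 5 ballots, Lantern on 2. Harvest wins 5–2.
Dumpling House vs Maru: 0 for Dumpling House, 7 for Maru — Maru by 7–0.
Dumpling House vs Lantern: 3 to 4, Lantern.
Maru vs Lantern: 3+2 = 5 for Maru, 2 for Lantern — Maru by 5–2.
Maru wins every pairwise contest, so Maru is the Condorcet winner.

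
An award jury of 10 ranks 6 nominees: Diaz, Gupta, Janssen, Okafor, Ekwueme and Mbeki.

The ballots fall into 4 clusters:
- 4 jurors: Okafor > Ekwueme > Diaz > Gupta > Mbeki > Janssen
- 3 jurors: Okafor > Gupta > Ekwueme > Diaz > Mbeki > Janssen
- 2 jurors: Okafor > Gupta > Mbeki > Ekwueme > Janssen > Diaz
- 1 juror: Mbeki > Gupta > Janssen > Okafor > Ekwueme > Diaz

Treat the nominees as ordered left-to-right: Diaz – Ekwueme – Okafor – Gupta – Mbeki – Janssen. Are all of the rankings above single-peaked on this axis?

Axis positions: Diaz=1, Ekwueme=2, Okafor=3, Gupta=4, Mbeki=5, Janssen=6.
Cluster 1 (peak Okafor at position 3): ranking walks positions 3-2-1-4-5-6, expanding outward from the peak — single-peaked.
Cluster 2 (peak Okafor at position 3): ranking walks positions 3-4-2-1-5-6, expanding outward from the peak — single-peaked.
Cluster 3 (peak Okafor at position 3): ranking walks positions 3-4-5-2-6-1, expanding outward from the peak — single-peaked.
Cluster 4 (peak Mbeki at position 5): ranking walks positions 5-4-6-3-2-1, expanding outward from the peak — single-peaked.
Every ranking is single-peaked on this axis.

yes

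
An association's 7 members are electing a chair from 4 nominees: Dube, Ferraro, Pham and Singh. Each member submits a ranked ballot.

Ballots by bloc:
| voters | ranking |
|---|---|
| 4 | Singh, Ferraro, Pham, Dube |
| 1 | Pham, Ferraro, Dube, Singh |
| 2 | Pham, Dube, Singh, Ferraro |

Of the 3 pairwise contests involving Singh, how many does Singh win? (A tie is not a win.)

3

Singh against each rival (7 voters):
Singh vs Dube: Singh wins 4–3.
Singh vs Ferraro: Singh is ranked higher on 4+2 = 6 ballots, Ferraro on 1. Singh wins 6–1.
Singh vs Pham: Singh is ranked higher on 4 ballots, Pham on 3. Singh wins 4–3.
Singh beats Dube, Ferraro, Pham — 3 pairwise wins.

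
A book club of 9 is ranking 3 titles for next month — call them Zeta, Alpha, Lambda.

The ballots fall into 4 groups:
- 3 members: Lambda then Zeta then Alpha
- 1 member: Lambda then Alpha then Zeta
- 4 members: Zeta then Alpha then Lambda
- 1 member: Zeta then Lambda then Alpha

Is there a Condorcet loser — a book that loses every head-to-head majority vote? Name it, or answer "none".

Alpha

Pairwise majorities:
Zeta vs Alpha: Zeta is ranked higher on 3+4+1 = 8 ballots, Alpha on 1. Zeta wins 8–1.
Zeta vs Lambda: Zeta, 5–4.
Alpha vs Lambda: 4 to 5, Lambda.
Alpha loses to every other book — it is the Condorcet loser.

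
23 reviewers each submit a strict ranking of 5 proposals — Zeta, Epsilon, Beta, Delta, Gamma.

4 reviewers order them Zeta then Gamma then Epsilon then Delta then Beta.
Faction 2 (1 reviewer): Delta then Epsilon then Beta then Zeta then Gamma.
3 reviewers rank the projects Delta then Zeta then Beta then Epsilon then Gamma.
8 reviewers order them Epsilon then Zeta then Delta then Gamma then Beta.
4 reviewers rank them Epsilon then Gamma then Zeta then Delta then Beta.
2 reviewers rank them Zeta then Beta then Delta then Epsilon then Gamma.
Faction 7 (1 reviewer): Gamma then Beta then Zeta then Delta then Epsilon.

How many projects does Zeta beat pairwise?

Zeta against each rival (23 reviewers):
Zeta–Epsilon: Epsilon 13–10.
Zeta–Beta: Zeta 21–2.
Zeta–Delta: Zeta 19–4.
Zeta vs Gamma: Zeta wins 18–5.
Zeta beats Beta, Delta, Gamma; loses to Epsilon — 3 pairwise wins.

3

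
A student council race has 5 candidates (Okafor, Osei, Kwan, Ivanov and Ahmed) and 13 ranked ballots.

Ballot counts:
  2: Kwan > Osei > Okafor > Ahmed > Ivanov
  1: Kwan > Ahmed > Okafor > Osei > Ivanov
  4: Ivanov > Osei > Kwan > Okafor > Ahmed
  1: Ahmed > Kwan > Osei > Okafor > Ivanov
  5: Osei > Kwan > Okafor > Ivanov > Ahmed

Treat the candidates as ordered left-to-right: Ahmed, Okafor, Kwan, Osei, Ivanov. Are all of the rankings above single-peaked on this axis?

Axis positions: Ahmed=1, Okafor=2, Kwan=3, Osei=4, Ivanov=5.
Bloc 1 (peak Kwan at position 3): ranking walks positions 3-4-2-1-5, expanding outward from the peak — single-peaked.
Bloc 2: ranking walks positions 3-1-2-4-5; Ahmed is ranked above Okafor even though Okafor lies between Ahmed and the peak Kwan on the axis — preferences dip and rise again. Not single-peaked.
Bloc 3 (peak Ivanov at position 5): ranking walks positions 5-4-3-2-1, expanding outward from the peak — single-peaked.
Bloc 4: ranking walks positions 1-3-4-2-5; Kwan is ranked above Okafor even though Okafor lies between Kwan and the peak Ahmed on the axis — preferences dip and rise again. Not single-peaked.
Bloc 5 (peak Osei at position 4): ranking walks positions 4-3-2-5-1, expanding outward from the peak — single-peaked.
Bloc 2 violates single-peakedness, so the profile is not single-peaked on this axis.

no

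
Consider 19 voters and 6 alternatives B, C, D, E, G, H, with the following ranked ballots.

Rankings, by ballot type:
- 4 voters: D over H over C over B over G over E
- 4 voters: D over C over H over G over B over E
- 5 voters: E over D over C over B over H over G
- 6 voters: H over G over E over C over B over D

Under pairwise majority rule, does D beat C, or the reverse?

D

Ballots ranking D above C: 4 + 4 + 5 = 13.
Ballots ranking C above D: 19 − 13 = 6.
D wins the head-to-head 13–6.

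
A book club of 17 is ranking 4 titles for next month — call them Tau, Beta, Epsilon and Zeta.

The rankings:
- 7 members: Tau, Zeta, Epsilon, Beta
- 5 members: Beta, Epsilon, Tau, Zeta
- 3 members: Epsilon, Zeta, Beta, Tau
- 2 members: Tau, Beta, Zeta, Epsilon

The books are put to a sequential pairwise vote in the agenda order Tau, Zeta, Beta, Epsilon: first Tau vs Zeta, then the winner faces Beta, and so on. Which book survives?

Round 1: Tau vs Zeta — 14–3, Tau advances.
Round 2: Tau vs Beta — 9–8, Tau advances.
Round 3: Tau vs Epsilon — 9–8, Tau advances.
The agenda winner is Tau.

Tau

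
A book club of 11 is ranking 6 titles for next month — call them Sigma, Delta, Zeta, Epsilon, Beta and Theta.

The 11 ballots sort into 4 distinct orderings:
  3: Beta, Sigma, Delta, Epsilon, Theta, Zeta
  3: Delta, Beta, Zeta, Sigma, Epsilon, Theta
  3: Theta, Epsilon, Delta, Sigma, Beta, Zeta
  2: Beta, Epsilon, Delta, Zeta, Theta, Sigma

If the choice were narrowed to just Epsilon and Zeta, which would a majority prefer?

Ballots ranking Epsilon above Zeta: 3 + 3 + 2 = 8.
Ballots ranking Zeta above Epsilon: 11 − 8 = 3.
Epsilon wins the head-to-head 8–3.

Epsilon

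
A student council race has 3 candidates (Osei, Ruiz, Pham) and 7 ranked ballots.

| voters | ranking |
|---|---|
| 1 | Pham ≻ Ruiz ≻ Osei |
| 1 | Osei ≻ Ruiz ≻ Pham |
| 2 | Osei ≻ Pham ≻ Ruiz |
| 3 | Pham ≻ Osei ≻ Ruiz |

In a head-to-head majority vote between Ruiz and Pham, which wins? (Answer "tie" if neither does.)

Ballots ranking Ruiz above Pham: 1.
Ballots ranking Pham above Ruiz: 7 − 1 = 6.
Pham wins the head-to-head 6–1.

Pham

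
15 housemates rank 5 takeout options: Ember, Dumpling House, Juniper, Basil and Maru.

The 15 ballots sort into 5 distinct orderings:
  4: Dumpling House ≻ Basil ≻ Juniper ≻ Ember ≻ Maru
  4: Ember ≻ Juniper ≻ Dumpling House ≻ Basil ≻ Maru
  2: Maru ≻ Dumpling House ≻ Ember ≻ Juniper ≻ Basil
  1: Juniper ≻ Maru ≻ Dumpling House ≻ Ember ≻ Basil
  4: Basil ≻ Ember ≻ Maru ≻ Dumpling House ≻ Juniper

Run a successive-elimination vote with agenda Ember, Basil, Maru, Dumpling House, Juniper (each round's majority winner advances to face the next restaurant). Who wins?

Round 1: Ember vs Basil — 7–8, Basil advances.
Round 2: Basil vs Maru — 12–3, Basil advances.
Round 3: Basil vs Dumpling House — 4–11, Dumpling House advances.
Round 4: Dumpling House vs Juniper — 10–5, Dumpling House advances.
Dumpling House survives the agenda.

Dumpling House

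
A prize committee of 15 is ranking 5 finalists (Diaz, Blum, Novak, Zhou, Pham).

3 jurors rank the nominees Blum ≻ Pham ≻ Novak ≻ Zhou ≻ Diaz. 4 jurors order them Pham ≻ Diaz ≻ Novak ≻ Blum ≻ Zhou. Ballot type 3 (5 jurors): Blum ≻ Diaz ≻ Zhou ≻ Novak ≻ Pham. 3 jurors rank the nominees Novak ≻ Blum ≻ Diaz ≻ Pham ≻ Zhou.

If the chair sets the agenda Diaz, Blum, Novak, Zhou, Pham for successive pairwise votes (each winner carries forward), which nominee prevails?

Blum

Round 1: Diaz vs Blum — 4–11, Blum advances.
Round 2: Blum vs Novak — 8–7, Blum advances.
Round 3: Blum vs Zhou — 15–0, Blum advances.
Round 4: Blum vs Pham — 11–4, Blum advances.
The agenda winner is Blum.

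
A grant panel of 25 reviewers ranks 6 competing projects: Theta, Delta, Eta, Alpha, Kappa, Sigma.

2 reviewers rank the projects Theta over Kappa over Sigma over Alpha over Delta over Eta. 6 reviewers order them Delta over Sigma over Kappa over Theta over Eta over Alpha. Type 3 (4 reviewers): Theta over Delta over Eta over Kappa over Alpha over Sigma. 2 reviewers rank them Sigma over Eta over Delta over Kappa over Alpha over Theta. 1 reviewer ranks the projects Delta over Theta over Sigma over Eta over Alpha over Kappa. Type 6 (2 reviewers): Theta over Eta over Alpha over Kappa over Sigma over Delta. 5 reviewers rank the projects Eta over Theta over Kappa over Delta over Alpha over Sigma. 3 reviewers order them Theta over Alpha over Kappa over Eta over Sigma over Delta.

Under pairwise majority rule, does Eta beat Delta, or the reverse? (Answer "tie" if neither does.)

Delta

Ballots ranking Eta above Delta: 2 + 2 + 5 + 3 = 12.
Ballots ranking Delta above Eta: 25 − 12 = 13.
Delta wins the head-to-head 13–12.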